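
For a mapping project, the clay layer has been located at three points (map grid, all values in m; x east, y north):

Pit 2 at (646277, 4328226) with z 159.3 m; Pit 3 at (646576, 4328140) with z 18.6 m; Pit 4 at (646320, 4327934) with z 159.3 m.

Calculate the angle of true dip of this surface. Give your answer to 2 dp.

Let the plane be z = a·x + b·y + c.
Pit 3−Pit 2: 299a − 86b = −140.7;  Pit 4−Pit 2: 43a − 292b = 0.
Solving gives a = −0.49138, b = −0.07236.
Gradient magnitude |∇z| = √(a² + b²) = √(0.24146 + 0.00524) = 0.49668.
True dip = arctan(0.49668) = 26.41°, dipping toward E (azimuth ≈ 082°).

26.41°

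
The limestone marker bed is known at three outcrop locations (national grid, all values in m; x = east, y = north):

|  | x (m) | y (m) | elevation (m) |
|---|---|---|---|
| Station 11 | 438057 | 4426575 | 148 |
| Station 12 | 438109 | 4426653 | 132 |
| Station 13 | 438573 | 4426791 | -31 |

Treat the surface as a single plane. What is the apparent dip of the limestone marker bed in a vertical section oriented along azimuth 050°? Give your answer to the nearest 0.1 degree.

Two edge vectors: Station 11→Station 12 = (52, 78, -16), Station 11→Station 13 = (516, 216, -179).
Normal n = (Station 11→Station 12) × (Station 11→Station 13) = (-10506, 1052, -29016).
So ∂z/∂x = −n_x/n_z = −0.36208 and ∂z/∂y = −n_y/n_z = 0.03626.
Unit vector along 050° is (sin 50°, cos 50°) = (0.7660, 0.6428).
Slope in that direction = a·(0.7660) + b·(0.6428) = −0.25406.
Apparent dip = arctan|0.25406| = 14.3° (true dip is 20.0°, so apparent ≤ true as expected).

14.3°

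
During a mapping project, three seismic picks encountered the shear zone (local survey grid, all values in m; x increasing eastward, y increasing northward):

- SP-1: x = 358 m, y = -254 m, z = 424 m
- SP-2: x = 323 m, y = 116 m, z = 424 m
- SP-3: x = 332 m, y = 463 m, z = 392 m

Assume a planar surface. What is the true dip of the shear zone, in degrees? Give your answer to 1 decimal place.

Two edge vectors: SP-1→SP-2 = (-35, 370, 0), SP-1→SP-3 = (-26, 717, -32).
Normal n = (SP-1→SP-2) × (SP-1→SP-3) = (-11840, -1120, -15475).
So ∂z/∂x = −n_x/n_z = −0.76511 and ∂z/∂y = −n_y/n_z = −0.07237.
Gradient magnitude |∇z| = √(a² + b²) = √(0.58539 + 0.00524) = 0.76852.
True dip = arctan(0.76852) = 37.5°, dipping toward E (azimuth ≈ 085°).

37.5°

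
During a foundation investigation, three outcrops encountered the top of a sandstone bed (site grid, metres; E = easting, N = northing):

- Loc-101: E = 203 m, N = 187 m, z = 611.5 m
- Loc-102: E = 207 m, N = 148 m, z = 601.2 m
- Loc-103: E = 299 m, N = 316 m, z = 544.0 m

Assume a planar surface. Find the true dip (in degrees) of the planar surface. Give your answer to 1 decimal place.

43.4°

Let the plane be z = a·E + b·N + c.
Loc-102−Loc-101: 4a − 39b = −10.3;  Loc-103−Loc-101: 96a + 129b = −67.5.
Solving gives a = −0.92986, b = 0.16873.
Gradient magnitude |∇z| = √(a² + b²) = √(0.86464 + 0.02847) = 0.94504.
True dip = arctan(0.94504) = 43.4°, dipping toward E (azimuth ≈ 100°).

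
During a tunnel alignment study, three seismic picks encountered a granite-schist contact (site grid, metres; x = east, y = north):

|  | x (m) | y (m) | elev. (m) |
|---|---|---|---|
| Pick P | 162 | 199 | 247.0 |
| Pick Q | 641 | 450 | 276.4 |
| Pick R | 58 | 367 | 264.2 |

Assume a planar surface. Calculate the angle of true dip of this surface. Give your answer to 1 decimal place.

Two edge vectors: Pick P→Pick Q = (479, 251, 29.4), Pick P→Pick R = (-104, 168, 17.2).
Normal n = (Pick P→Pick Q) × (Pick P→Pick R) = (-622, -11296.4, 106576).
So ∂z/∂x = −n_x/n_z = 0.00584 and ∂z/∂y = −n_y/n_z = 0.10599.
Gradient magnitude |∇z| = √(a² + b²) = √(0.00003 + 0.01123) = 0.10615.
True dip = arctan(0.10615) = 6.1°, dipping toward S (azimuth ≈ 183°).

6.1°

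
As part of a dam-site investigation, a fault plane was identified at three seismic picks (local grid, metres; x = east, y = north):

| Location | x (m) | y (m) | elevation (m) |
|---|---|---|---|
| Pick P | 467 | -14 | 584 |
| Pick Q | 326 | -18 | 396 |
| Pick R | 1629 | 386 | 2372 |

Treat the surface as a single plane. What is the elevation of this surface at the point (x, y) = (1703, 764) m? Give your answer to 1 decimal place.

2715.1 m

Two edge vectors: Pick P→Pick Q = (-141, -4, -188), Pick P→Pick R = (1162, 400, 1788).
Normal n = (Pick P→Pick Q) × (Pick P→Pick R) = (68048, 33652, -51752).
So ∂z/∂x = −n_x/n_z = 1.314886 and ∂z/∂y = −n_y/n_z = 0.650255.
Intercept c from Pick P: 584 − 614.05 + 9.10 = −20.95.
At (1703, 764): z = 2239.3 + 496.8 − 20.95 = 2715.1 m.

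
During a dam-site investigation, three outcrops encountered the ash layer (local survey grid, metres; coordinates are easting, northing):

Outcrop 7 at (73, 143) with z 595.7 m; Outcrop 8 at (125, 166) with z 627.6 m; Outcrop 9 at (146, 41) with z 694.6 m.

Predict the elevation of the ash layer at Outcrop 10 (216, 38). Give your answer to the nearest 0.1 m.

751.2 m

Two edge vectors: Outcrop 7→Outcrop 8 = (52, 23, 31.9), Outcrop 7→Outcrop 9 = (73, -102, 98.9).
Normal n = (Outcrop 7→Outcrop 8) × (Outcrop 7→Outcrop 9) = (5528.5, -2814.1, -6983).
So ∂z/∂easting = −n_x/n_z = 0.79171 and ∂z/∂northing = −n_y/n_z = −0.40299.
Intercept c from Outcrop 7: 595.7 − 57.79 + 57.63 = 595.53.
At (216, 38): z = 171.0 − 15.3 + 595.53 = 751.2 m.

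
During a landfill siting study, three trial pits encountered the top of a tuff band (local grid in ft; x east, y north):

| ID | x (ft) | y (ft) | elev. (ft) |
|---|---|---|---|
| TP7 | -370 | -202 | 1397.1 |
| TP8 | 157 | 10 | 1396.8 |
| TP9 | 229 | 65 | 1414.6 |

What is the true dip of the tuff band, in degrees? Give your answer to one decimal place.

36.5°

Let the plane be z = a·x + b·y + c.
TP8−TP7: 527a + 212b = −0.3;  TP9−TP7: 599a + 267b = 17.5.
Solving gives a = −0.27623, b = 0.68524.
Gradient magnitude |∇z| = √(a² + b²) = √(0.07630 + 0.46956) = 0.73882.
True dip = arctan(0.73882) = 36.5°, dipping toward SSE (azimuth ≈ 158°).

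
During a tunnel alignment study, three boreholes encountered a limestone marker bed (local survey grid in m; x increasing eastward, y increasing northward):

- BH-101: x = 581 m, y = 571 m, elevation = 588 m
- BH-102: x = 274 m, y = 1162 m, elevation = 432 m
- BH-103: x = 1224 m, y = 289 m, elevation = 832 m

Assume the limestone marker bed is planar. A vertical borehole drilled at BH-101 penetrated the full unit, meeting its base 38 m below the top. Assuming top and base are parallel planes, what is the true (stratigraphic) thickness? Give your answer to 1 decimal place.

Two edge vectors: BH-101→BH-102 = (-307, 591, -156), BH-101→BH-103 = (643, -282, 244).
Normal n = (BH-101→BH-102) × (BH-101→BH-103) = (100212, -25400, -293439).
So ∂z/∂x = −n_x/n_z = 0.34151 and ∂z/∂y = −n_y/n_z = −0.08656.
|∇z| = √(a²+b²) = 0.35231, so dip δ = arctan(0.35231) = 19.41°.
True thickness = vertical thickness × cos δ = 38 × cos 19.41° = 35.8 m.

35.8 m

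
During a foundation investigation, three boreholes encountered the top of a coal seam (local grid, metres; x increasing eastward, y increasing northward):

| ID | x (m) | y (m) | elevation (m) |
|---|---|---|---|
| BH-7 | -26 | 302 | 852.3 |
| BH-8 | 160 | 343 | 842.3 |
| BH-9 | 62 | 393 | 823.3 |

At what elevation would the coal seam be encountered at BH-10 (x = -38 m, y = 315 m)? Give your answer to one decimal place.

847.6 m

Let the plane be z = a·x + b·y + c.
BH-8−BH-7: 186a + 41b = −10;  BH-9−BH-7: 88a + 91b = −29.
Solving gives a = 0.02095, b = −0.33894.
Then c = 852.3 − a·-26 − b·302 = 955.20.
At (-38, 315): z = −0.8 − 106.8 + 955.20 = 847.6 m.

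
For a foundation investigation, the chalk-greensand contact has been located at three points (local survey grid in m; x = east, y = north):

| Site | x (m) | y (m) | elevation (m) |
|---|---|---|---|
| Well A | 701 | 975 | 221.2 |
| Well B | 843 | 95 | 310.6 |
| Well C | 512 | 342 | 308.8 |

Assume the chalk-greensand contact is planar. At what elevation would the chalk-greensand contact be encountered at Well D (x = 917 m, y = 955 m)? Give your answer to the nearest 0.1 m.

Let the plane be z = a·x + b·y + c.
Well B−Well A: 142a − 880b = 89.4;  Well C−Well A: −189a − 633b = 87.6.
Solving gives a = −0.08001, b = −0.11450.
Then c = 221.2 − a·701 − b·975 = 388.92.
At (917, 955): z = −73.4 − 109.3 + 388.92 = 206.2 m.

206.2 m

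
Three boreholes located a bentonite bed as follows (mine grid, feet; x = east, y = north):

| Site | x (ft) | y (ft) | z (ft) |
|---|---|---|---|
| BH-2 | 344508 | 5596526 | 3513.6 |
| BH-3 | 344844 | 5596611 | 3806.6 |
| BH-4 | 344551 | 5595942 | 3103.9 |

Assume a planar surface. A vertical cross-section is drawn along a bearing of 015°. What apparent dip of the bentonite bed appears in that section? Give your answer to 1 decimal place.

42.1°

Two edge vectors: BH-2→BH-3 = (336, 85, 293), BH-2→BH-4 = (43, -584, -409.7).
Normal n = (BH-2→BH-3) × (BH-2→BH-4) = (136287.5, 150258.2, -199879).
So ∂z/∂x = −n_x/n_z = 0.68185 and ∂z/∂y = −n_y/n_z = 0.75175.
Unit vector along 015° is (sin 15°, cos 15°) = (0.2588, 0.9659).
Slope in that direction = a·(0.2588) + b·(0.9659) = 0.90261.
Apparent dip = arctan|0.90261| = 42.1° (true dip is 45.4°, so apparent ≤ true as expected).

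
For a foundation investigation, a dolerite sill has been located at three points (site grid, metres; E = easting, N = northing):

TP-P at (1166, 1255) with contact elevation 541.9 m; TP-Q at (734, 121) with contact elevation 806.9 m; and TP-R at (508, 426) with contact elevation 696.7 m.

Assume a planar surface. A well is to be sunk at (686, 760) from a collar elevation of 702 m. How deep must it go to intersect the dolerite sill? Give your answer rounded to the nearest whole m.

78 m

Let the plane be z = a·E + b·N + c.
TP-Q−TP-P: −432a − 1134b = 265;  TP-R−TP-P: −658a − 829b = 154.8.
Solving gives a = 0.11375, b = −0.27702.
Then c = 541.9 − a·1166 − b·1255 = 756.92.
At (686, 760): z_contact = 78.0 − 210.5 + 756.92 = 624.4 m.
Depth below ground = 702 − 624.4 = 78 m.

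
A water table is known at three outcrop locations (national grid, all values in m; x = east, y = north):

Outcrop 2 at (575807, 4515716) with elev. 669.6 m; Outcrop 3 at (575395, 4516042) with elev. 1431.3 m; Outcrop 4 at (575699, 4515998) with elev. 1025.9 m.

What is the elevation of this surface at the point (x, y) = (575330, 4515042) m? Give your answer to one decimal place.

713.6 m

Let the plane be z = a·x + b·y + c.
Outcrop 3−Outcrop 2: −412a + 326b = 761.7;  Outcrop 4−Outcrop 2: −108a + 282b = 356.3.
Solving gives a = −1.218207864, b = 0.796927485.
Then c = 669.6 − a·575807 − b·4515716 = −2896575.98.
At (575330, 4515042): z = −700871.5 + 3598161.1 − 2896575.98 = 713.6 m.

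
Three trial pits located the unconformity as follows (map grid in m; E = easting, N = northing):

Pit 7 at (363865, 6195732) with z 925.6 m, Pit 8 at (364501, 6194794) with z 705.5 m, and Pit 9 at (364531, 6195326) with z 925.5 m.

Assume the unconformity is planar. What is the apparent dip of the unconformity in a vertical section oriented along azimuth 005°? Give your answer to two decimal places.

Two edge vectors: Pit 7→Pit 8 = (636, -938, -220.1), Pit 7→Pit 9 = (666, -406, -0.1).
Normal n = (Pit 7→Pit 8) × (Pit 7→Pit 9) = (-89266.8, -146523, 366492).
So ∂z/∂E = −n_x/n_z = 0.24357 and ∂z/∂N = −n_y/n_z = 0.39980.
Unit vector along 005° is (sin 5°, cos 5°) = (0.0872, 0.9962).
Slope in that direction = a·(0.0872) + b·(0.9962) = 0.41951.
Apparent dip = arctan|0.41951| = 22.76° (true dip is 25.1°, so apparent ≤ true as expected).

22.76°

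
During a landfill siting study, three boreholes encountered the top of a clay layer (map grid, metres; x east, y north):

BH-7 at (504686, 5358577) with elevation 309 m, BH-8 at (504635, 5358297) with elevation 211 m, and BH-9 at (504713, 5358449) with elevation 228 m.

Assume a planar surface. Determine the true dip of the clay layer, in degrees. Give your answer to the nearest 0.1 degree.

Two edge vectors: BH-7→BH-8 = (-51, -280, -98), BH-7→BH-9 = (27, -128, -81).
Normal n = (BH-7→BH-8) × (BH-7→BH-9) = (10136, -6777, 14088).
So ∂z/∂x = −n_x/n_z = −0.71948 and ∂z/∂y = −n_y/n_z = 0.48105.
Gradient magnitude |∇z| = √(a² + b²) = √(0.51765 + 0.23141) = 0.86548.
True dip = arctan(0.86548) = 40.9°, dipping toward SE (azimuth ≈ 124°).

40.9°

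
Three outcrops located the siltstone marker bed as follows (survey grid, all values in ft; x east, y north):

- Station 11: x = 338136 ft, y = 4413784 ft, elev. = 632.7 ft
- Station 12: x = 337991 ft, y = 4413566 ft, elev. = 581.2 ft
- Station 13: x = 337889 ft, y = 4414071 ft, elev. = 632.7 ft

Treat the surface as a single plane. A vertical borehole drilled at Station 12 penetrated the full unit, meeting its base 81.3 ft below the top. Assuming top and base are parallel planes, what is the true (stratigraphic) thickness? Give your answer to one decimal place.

79.7 ft

Two edge vectors: Station 11→Station 12 = (-145, -218, -51.5), Station 11→Station 13 = (-247, 287, 0).
Normal n = (Station 11→Station 12) × (Station 11→Station 13) = (14780.5, 12720.5, -95461).
So ∂z/∂x = −n_x/n_z = 0.15483 and ∂z/∂y = −n_y/n_z = 0.13325.
|∇z| = √(a²+b²) = 0.20428, so dip δ = arctan(0.20428) = 11.55°.
True thickness = vertical thickness × cos δ = 81.3 × cos 11.55° = 79.7 ft.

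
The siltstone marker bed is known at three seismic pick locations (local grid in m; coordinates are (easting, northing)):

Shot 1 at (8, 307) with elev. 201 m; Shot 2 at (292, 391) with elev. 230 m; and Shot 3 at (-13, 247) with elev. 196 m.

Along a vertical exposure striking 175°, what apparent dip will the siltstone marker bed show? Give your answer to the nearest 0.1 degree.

2.6°

Let the plane be z = a·E + b·N + c.
Shot 2−Shot 1: 284a + 84b = 29;  Shot 3−Shot 1: −21a − 60b = −5.
Solving gives a = 0.08641, b = 0.05309.
Unit vector along 175° is (sin 175°, cos 175°) = (0.0872, -0.9962).
Slope in that direction = a·(0.0872) + b·(-0.9962) = −0.04536.
Apparent dip = arctan|0.04536| = 2.6° (true dip is 5.8°, so apparent ≤ true as expected).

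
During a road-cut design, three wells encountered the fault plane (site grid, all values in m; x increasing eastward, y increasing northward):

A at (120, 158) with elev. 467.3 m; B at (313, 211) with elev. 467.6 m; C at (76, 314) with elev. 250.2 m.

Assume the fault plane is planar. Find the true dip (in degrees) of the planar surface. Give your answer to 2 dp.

53.26°

Two edge vectors: A→B = (193, 53, 0.3), A→C = (-44, 156, -217.1).
Normal n = (A→B) × (A→C) = (-11553.1, 41887.1, 32440).
So ∂z/∂x = −n_x/n_z = 0.35614 and ∂z/∂y = −n_y/n_z = −1.29122.
Gradient magnitude |∇z| = √(a² + b²) = √(0.12683 + 1.66724) = 1.33943.
True dip = arctan(1.33943) = 53.26°, dipping toward NNW (azimuth ≈ 345°).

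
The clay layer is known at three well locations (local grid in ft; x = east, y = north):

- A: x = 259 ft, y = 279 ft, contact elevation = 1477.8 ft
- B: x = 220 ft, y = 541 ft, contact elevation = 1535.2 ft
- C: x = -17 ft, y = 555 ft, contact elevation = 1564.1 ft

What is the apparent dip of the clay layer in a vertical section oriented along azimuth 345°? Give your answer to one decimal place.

Two edge vectors: A→B = (-39, 262, 57.4), A→C = (-276, 276, 86.3).
Normal n = (A→B) × (A→C) = (6768.2, -12476.7, 61548).
So ∂z/∂x = −n_x/n_z = −0.10997 and ∂z/∂y = −n_y/n_z = 0.20271.
Unit vector along 345° is (sin 345°, cos 345°) = (-0.2588, 0.9659).
Slope in that direction = a·(-0.2588) + b·(0.9659) = 0.22427.
Apparent dip = arctan|0.22427| = 12.6° (true dip is 13.0°, so apparent ≤ true as expected).

12.6°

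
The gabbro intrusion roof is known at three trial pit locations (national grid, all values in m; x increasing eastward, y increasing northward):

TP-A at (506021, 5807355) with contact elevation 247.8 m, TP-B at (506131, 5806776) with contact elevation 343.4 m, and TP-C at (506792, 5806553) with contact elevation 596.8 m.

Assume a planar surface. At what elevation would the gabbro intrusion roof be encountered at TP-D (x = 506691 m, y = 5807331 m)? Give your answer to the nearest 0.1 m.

Two edge vectors: TP-A→TP-B = (110, -579, 95.6), TP-A→TP-C = (771, -802, 349).
Normal n = (TP-A→TP-B) × (TP-A→TP-C) = (-125399.8, 35317.6, 358189).
So ∂z/∂x = −n_x/n_z = 0.350093945 and ∂z/∂y = −n_y/n_z = −0.098600460.
Intercept c from TP-A: 247.8 − 177154.89 + 572607.87 = 395700.78.
At (506691, 5807331): z = 177389.5 − 572605.5 + 395700.78 = 484.7 m.

484.7 m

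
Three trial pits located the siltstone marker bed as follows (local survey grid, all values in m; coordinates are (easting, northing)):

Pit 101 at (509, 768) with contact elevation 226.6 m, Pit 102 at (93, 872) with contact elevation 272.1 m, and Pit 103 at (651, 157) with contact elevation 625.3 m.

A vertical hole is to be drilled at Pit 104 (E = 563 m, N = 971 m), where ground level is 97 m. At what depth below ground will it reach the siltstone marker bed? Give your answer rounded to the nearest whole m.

Let the plane be z = a·E + b·N + c.
Pit 102−Pit 101: −416a + 104b = 45.5;  Pit 103−Pit 101: 142a − 611b = 398.7.
Solving gives a = −0.28932, b = −0.71978.
Then c = 226.6 − a·509 − b·768 = 926.65.
At (563, 971): z_contact = −162.9 − 698.9 + 926.65 = 64.9 m.
Depth below ground = 97 − 64.9 = 32 m.

32 m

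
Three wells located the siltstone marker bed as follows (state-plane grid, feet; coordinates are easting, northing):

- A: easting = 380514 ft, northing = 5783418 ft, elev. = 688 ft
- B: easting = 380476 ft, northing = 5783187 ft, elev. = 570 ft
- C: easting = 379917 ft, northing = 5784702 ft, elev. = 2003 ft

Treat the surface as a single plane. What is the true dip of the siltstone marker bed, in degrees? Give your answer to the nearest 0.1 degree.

Two edge vectors: A→B = (-38, -231, -118), A→C = (-597, 1284, 1315).
Normal n = (A→B) × (A→C) = (-152253, 120416, -186699).
So ∂z/∂easting = −n_x/n_z = −0.81550 and ∂z/∂northing = −n_y/n_z = 0.64497.
Gradient magnitude |∇z| = √(a² + b²) = √(0.66504 + 0.41599) = 1.03973.
True dip = arctan(1.03973) = 46.1°, dipping toward SE (azimuth ≈ 128°).

46.1°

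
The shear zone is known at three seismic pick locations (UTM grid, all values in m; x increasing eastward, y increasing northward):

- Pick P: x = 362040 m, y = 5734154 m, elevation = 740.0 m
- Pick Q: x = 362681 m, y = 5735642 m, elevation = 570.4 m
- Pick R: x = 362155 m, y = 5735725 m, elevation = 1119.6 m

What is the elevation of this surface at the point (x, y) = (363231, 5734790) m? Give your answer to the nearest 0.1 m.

-244.5 m

Let the plane be z = a·x + b·y + c.
Pick Q−Pick P: 641a + 1488b = −169.6;  Pick R−Pick P: 115a + 1571b = 379.6.
Solving gives a = −0.994491387, b = 0.314428077.
Then c = 740 − a·362040 − b·5734154 = −1442193.36.
At (363231, 5734790): z = −361230.1 + 1803179.0 − 1442193.36 = -244.5 m.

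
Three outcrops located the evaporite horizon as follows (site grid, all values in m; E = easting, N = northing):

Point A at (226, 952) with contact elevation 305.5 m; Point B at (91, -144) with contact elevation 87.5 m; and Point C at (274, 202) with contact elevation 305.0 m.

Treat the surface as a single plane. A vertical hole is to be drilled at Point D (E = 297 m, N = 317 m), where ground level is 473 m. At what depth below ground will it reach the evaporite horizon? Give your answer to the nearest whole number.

136 m

Let the plane be z = a·E + b·N + c.
Point B−Point A: −135a − 1096b = −218;  Point C−Point A: 48a − 750b = −0.5.
Solving gives a = 1.05911, b = 0.06845.
Then c = 305.5 − a·226 − b·952 = 0.98.
At (297, 317): z_contact = 314.6 + 21.7 + 0.98 = 337.2 m.
Depth below ground = 473 − 337.2 = 136 m.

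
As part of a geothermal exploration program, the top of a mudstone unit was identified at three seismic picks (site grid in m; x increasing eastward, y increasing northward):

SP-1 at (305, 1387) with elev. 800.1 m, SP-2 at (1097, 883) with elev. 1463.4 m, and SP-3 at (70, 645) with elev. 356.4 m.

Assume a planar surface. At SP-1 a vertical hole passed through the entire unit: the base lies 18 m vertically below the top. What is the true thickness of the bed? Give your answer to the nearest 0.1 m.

Let the plane be z = a·x + b·y + c.
SP-2−SP-1: 792a − 504b = 663.3;  SP-3−SP-1: −235a − 742b = −443.7.
Solving gives a = 1.01372, b = 0.27692.
|∇z| = √(a²+b²) = 1.05087, so dip δ = arctan(1.05087) = 46.42°.
True thickness = vertical thickness × cos δ = 18 × cos 46.42° = 12.4 m.

12.4 m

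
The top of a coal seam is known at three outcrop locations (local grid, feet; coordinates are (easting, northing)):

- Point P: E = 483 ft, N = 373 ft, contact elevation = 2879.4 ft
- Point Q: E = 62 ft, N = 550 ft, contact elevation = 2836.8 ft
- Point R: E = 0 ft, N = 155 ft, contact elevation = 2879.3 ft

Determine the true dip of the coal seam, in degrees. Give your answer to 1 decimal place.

7.2°

Let the plane be z = a·E + b·N + c.
Point Q−Point P: −421a + 177b = −42.6;  Point R−Point P: −483a − 218b = −0.1.
Solving gives a = 0.05249, b = −0.11583.
Gradient magnitude |∇z| = √(a² + b²) = √(0.00275 + 0.01342) = 0.12717.
True dip = arctan(0.12717) = 7.2°, dipping toward NNW (azimuth ≈ 336°).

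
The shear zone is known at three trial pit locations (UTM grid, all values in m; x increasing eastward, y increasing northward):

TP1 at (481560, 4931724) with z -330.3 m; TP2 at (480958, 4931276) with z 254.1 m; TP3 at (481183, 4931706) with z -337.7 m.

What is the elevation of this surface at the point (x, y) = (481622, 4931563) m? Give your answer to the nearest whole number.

-96 m

Let the plane be z = a·x + b·y + c.
TP2−TP1: −602a − 448b = 584.4;  TP3−TP1: −377a − 18b = −7.4.
Solving gives a = 0.08752626, b = −1.42207769.
Then c = -330.3 − a·481560 − b·4931724 = 6970815.24.
At (481622, 4931563): z = 42154.6 − 7013065.7 + 6970815.24 = -95.9 m.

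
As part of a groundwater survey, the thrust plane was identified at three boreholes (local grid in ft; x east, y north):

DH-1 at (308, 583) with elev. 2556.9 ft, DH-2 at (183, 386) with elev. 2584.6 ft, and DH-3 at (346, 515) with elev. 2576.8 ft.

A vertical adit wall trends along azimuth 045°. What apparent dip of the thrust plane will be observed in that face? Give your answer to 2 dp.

Let the plane be z = a·x + b·y + c.
DH-2−DH-1: −125a − 197b = 27.7;  DH-3−DH-1: 38a − 68b = 19.9.
Solving gives a = 0.12741, b = −0.22145.
Unit vector along 045° is (sin 45°, cos 45°) = (0.7071, 0.7071).
Slope in that direction = a·(0.7071) + b·(0.7071) = −0.06650.
Apparent dip = arctan|0.06650| = 3.80° (true dip is 14.3°, so apparent ≤ true as expected).

3.80°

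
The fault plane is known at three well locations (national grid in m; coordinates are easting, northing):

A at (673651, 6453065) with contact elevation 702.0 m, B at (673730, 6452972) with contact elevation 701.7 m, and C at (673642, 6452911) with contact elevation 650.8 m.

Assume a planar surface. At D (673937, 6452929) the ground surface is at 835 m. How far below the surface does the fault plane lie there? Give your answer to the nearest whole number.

Let the plane be z = a·easting + b·northing + c.
B−A: 79a − 93b = −0.3;  C−A: −9a − 154b = −51.2.
Solving gives a = 0.36263939, b = 0.31127432.
Then c = 702 − a·673651 − b·6453065 = −2252263.82.
At (673937, 6452929): z_contact = 244396.1 + 2008631.1 − 2252263.82 = 763.4 m.
Depth below ground = 835 − 763.4 = 72 m.

72 m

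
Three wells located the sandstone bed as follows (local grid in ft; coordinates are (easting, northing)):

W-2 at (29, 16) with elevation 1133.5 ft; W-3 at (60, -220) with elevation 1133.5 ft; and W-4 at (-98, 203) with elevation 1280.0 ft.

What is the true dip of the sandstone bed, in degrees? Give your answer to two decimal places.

Let the plane be z = a·E + b·N + c.
W-3−W-2: 31a − 236b = 0;  W-4−W-2: −127a + 187b = 146.5.
Solving gives a = −1.43016, b = −0.18786.
Gradient magnitude |∇z| = √(a² + b²) = √(2.04534 + 0.03529) = 1.44244.
True dip = arctan(1.44244) = 55.27°, dipping toward E (azimuth ≈ 083°).

55.27°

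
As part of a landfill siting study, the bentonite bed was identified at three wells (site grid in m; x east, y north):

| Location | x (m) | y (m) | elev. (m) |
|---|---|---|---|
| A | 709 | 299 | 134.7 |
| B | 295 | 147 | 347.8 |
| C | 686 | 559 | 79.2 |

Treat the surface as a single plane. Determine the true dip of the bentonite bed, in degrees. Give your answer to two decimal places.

26.17°

Two edge vectors: A→B = (-414, -152, 213.1), A→C = (-23, 260, -55.5).
Normal n = (A→B) × (A→C) = (-46970, -27878.3, -111136).
So ∂z/∂x = −n_x/n_z = −0.42264 and ∂z/∂y = −n_y/n_z = −0.25085.
Gradient magnitude |∇z| = √(a² + b²) = √(0.17862 + 0.06292) = 0.49147.
True dip = arctan(0.49147) = 26.17°, dipping toward ENE (azimuth ≈ 059°).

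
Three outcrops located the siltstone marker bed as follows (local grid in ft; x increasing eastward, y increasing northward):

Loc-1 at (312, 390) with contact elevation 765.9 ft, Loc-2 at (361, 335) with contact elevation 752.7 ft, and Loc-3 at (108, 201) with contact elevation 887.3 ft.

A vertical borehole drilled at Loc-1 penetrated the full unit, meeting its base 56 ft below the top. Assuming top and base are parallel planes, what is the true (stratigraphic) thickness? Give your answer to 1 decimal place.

50.6 ft

Two edge vectors: Loc-1→Loc-2 = (49, -55, -13.2), Loc-1→Loc-3 = (-204, -189, 121.4).
Normal n = (Loc-1→Loc-2) × (Loc-1→Loc-3) = (-9171.8, -3255.8, -20481).
So ∂z/∂x = −n_x/n_z = −0.44782 and ∂z/∂y = −n_y/n_z = −0.15897.
|∇z| = √(a²+b²) = 0.47520, so dip δ = arctan(0.47520) = 25.42°.
True thickness = vertical thickness × cos δ = 56 × cos 25.42° = 50.6 ft.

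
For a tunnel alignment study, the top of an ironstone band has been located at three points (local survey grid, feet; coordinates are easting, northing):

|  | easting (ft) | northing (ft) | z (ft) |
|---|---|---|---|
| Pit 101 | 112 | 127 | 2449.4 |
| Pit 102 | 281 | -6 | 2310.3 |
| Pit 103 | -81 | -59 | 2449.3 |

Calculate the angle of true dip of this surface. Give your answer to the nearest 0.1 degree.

33.1°

Let the plane be z = a·easting + b·northing + c.
Pit 102−Pit 101: 169a − 133b = −139.1;  Pit 103−Pit 101: −193a − 186b = −0.1.
Solving gives a = −0.45285, b = 0.47043.
Gradient magnitude |∇z| = √(a² + b²) = √(0.20508 + 0.22131) = 0.65298.
True dip = arctan(0.65298) = 33.1°, dipping toward SE (azimuth ≈ 136°).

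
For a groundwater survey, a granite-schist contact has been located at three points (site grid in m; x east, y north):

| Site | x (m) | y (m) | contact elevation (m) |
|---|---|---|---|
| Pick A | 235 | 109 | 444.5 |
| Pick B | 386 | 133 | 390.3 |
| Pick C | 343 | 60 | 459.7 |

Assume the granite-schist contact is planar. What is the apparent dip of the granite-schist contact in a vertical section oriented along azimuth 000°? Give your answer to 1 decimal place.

39.2°

Let the plane be z = a·x + b·y + c.
Pick B−Pick A: 151a + 24b = −54.2;  Pick C−Pick A: 108a − 49b = 15.2.
Solving gives a = −0.22931, b = −0.81561.
Unit vector along 000° is (sin 0°, cos 0°) = (0.0000, 1.0000).
Slope in that direction = a·(0.0000) + b·(1.0000) = −0.81561.
Apparent dip = arctan|0.81561| = 39.2° (true dip is 40.3°, so apparent ≤ true as expected).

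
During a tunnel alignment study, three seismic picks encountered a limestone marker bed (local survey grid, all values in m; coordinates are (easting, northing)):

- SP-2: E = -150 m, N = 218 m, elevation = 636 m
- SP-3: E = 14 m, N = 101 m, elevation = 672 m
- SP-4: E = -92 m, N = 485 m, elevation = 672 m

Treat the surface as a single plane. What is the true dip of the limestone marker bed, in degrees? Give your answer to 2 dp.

Let the plane be z = a·E + b·N + c.
SP-3−SP-2: 164a − 117b = 36;  SP-4−SP-2: 58a + 267b = 36.
Solving gives a = 0.27334, b = 0.07545.
Gradient magnitude |∇z| = √(a² + b²) = √(0.07472 + 0.00569) = 0.28357.
True dip = arctan(0.28357) = 15.83°, dipping toward WSW (azimuth ≈ 255°).

15.83°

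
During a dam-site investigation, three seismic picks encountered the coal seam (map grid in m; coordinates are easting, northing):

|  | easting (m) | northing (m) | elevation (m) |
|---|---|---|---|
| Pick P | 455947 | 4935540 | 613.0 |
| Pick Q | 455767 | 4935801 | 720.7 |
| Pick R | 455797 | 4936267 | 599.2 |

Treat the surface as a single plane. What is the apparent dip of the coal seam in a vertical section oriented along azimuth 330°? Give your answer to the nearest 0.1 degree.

15.1°

Let the plane be z = a·easting + b·northing + c.
Pick Q−Pick P: −180a + 261b = 107.7;  Pick R−Pick P: −150a + 727b = −13.8.
Solving gives a = −0.89303, b = −0.20324.
Unit vector along 330° is (sin 330°, cos 330°) = (-0.5000, 0.8660).
Slope in that direction = a·(-0.5000) + b·(0.8660) = 0.27050.
Apparent dip = arctan|0.27050| = 15.1° (true dip is 42.5°, so apparent ≤ true as expected).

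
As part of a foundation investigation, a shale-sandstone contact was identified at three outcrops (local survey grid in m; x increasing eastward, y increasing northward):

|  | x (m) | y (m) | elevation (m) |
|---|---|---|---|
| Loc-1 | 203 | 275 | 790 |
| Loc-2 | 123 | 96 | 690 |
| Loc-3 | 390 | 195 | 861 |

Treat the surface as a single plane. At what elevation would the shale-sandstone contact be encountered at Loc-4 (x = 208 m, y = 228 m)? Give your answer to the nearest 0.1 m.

777.2 m

Two edge vectors: Loc-1→Loc-2 = (-80, -179, -100), Loc-1→Loc-3 = (187, -80, 71).
Normal n = (Loc-1→Loc-2) × (Loc-1→Loc-3) = (-20709, -13020, 39873).
So ∂z/∂x = −n_x/n_z = 0.51937 and ∂z/∂y = −n_y/n_z = 0.32654.
Intercept c from Loc-1: 790 − 105.43 − 89.80 = 594.77.
At (208, 228): z = 108.0 + 74.5 + 594.77 = 777.2 m.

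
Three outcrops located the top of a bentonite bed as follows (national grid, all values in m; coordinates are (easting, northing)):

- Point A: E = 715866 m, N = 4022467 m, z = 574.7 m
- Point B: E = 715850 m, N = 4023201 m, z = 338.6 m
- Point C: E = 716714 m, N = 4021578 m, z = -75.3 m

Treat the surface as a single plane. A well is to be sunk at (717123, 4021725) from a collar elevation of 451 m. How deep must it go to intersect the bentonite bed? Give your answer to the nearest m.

1039 m

Two edge vectors: Point A→Point B = (-16, 734, -236.1), Point A→Point C = (848, -889, -650).
Normal n = (Point A→Point B) × (Point A→Point C) = (-686992.9, -210612.8, -608208).
So ∂z/∂E = −n_x/n_z = −1.12953611 and ∂z/∂N = −n_y/n_z = −0.34628417.
Intercept c from Point A: 574.7 + 808596.50 + 1392916.63 = 2202087.83.
At (717123, 4021725): z_contact = −810016.3 − 1392659.7 + 2202087.83 = -588.2 m.
Depth below ground = 451 − (-588.2) = 1039 m.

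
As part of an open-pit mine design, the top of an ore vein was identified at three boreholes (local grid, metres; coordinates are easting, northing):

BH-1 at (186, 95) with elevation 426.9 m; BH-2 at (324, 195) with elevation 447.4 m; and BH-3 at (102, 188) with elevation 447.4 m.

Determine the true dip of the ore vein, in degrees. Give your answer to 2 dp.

12.10°

Two edge vectors: BH-1→BH-2 = (138, 100, 20.5), BH-1→BH-3 = (-84, 93, 20.5).
Normal n = (BH-1→BH-2) × (BH-1→BH-3) = (143.5, -4551, 21234).
So ∂z/∂easting = −n_x/n_z = −0.00676 and ∂z/∂northing = −n_y/n_z = 0.21433.
Gradient magnitude |∇z| = √(a² + b²) = √(0.00005 + 0.04594) = 0.21443.
True dip = arctan(0.21443) = 12.10°, dipping toward S (azimuth ≈ 178°).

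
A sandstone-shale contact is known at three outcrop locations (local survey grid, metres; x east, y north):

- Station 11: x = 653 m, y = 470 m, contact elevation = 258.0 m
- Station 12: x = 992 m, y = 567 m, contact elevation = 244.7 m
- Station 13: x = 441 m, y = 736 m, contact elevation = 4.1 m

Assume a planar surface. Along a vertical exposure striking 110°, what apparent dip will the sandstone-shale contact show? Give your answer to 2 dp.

Two edge vectors: Station 11→Station 12 = (339, 97, -13.3), Station 11→Station 13 = (-212, 266, -253.9).
Normal n = (Station 11→Station 12) × (Station 11→Station 13) = (-21090.5, 88891.7, 110738).
So ∂z/∂x = −n_x/n_z = 0.19045 and ∂z/∂y = −n_y/n_z = −0.80272.
Unit vector along 110° is (sin 110°, cos 110°) = (0.9397, -0.3420).
Slope in that direction = a·(0.9397) + b·(-0.3420) = 0.45351.
Apparent dip = arctan|0.45351| = 24.40° (true dip is 39.5°, so apparent ≤ true as expected).

24.40°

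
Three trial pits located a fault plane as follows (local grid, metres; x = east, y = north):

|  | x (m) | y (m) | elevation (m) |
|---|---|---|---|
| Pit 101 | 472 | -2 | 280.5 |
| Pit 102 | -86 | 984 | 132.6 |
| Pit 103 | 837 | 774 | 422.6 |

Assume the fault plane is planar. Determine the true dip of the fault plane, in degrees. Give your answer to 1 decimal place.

Let the plane be z = a·x + b·y + c.
Pit 102−Pit 101: −558a + 986b = −147.9;  Pit 103−Pit 101: 365a + 776b = 142.1.
Solving gives a = 0.32145, b = 0.03192.
Gradient magnitude |∇z| = √(a² + b²) = √(0.10333 + 0.00102) = 0.32304.
True dip = arctan(0.32304) = 17.9°, dipping toward W (azimuth ≈ 264°).

17.9°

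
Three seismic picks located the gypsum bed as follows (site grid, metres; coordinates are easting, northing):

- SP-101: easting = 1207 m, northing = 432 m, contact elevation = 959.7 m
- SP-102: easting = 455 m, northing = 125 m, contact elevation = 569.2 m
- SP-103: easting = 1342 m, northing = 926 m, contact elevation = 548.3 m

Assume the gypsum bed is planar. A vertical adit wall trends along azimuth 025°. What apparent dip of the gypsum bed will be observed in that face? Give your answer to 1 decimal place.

Let the plane be z = a·easting + b·northing + c.
SP-102−SP-101: −752a − 307b = −390.5;  SP-103−SP-101: 135a + 494b = −411.4.
Solving gives a = 0.96717, b = −1.09710.
Unit vector along 025° is (sin 25°, cos 25°) = (0.4226, 0.9063).
Slope in that direction = a·(0.4226) + b·(0.9063) = −0.58557.
Apparent dip = arctan|0.58557| = 30.4° (true dip is 55.6°, so apparent ≤ true as expected).

30.4°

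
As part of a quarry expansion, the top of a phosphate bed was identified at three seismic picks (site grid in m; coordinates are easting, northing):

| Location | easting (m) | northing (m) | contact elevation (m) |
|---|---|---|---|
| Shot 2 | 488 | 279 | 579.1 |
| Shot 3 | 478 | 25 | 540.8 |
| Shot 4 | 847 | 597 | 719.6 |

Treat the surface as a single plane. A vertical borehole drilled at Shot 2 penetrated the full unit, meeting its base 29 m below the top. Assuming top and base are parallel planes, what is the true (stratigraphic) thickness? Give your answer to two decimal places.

Let the plane be z = a·easting + b·northing + c.
Shot 3−Shot 2: −10a − 254b = −38.3;  Shot 4−Shot 2: 359a + 318b = 140.5.
Solving gives a = 0.26711, b = 0.14027.
|∇z| = √(a²+b²) = 0.30170, so dip δ = arctan(0.30170) = 16.79°.
True thickness = vertical thickness × cos δ = 29 × cos 16.79° = 27.76 m.

27.76 m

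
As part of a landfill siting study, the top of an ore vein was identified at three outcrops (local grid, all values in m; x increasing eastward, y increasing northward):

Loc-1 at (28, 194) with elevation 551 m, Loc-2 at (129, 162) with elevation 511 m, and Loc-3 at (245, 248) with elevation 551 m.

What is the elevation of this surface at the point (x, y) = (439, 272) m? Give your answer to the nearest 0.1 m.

534.0 m

Two edge vectors: Loc-1→Loc-2 = (101, -32, -40), Loc-1→Loc-3 = (217, 54, 0).
Normal n = (Loc-1→Loc-2) × (Loc-1→Loc-3) = (2160, -8680, 12398).
So ∂z/∂x = −n_x/n_z = −0.17422 and ∂z/∂y = −n_y/n_z = 0.70011.
Intercept c from Loc-1: 551 + 4.88 − 135.82 = 420.06.
At (439, 272): z = −76.5 + 190.4 + 420.06 = 534.0 m.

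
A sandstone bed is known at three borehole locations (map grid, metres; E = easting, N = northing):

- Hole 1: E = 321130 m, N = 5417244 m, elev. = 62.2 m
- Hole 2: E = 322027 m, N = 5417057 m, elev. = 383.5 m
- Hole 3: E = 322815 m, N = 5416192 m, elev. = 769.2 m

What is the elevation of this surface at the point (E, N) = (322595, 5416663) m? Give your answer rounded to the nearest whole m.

Two edge vectors: Hole 1→Hole 2 = (897, -187, 321.3), Hole 1→Hole 3 = (1685, -1052, 707).
Normal n = (Hole 1→Hole 2) × (Hole 1→Hole 3) = (205798.6, -92788.5, -628549).
So ∂z/∂E = −n_x/n_z = 0.32741855 and ∂z/∂N = −n_y/n_z = −0.14762334.
Intercept c from Hole 1: 62.2 − 105143.92 + 799711.63 = 694629.91.
At (322595, 5416663): z = 105623.6 − 799625.9 + 694629.91 = 627.6 m.

628 m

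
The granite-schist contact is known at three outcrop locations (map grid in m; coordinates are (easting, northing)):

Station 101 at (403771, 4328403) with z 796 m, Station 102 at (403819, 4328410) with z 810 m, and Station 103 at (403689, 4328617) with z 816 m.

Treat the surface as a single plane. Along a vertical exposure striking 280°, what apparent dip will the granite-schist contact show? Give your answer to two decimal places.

Two edge vectors: Station 101→Station 102 = (48, 7, 14), Station 101→Station 103 = (-82, 214, 20).
Normal n = (Station 101→Station 102) × (Station 101→Station 103) = (-2856, -2108, 10846).
So ∂z/∂E = −n_x/n_z = 0.26332 and ∂z/∂N = −n_y/n_z = 0.19436.
Unit vector along 280° is (sin 280°, cos 280°) = (-0.9848, 0.1736).
Slope in that direction = a·(-0.9848) + b·(0.1736) = −0.22557.
Apparent dip = arctan|0.22557| = 12.71° (true dip is 18.1°, so apparent ≤ true as expected).

12.71°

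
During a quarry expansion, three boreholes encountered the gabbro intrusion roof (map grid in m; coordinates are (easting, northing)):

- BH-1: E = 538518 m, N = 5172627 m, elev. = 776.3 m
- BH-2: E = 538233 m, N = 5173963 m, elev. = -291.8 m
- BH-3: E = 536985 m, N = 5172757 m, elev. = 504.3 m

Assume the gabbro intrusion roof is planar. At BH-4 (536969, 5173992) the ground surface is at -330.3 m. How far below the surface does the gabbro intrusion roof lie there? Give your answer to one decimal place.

125.1 m

Let the plane be z = a·E + b·N + c.
BH-2−BH-1: −285a + 1336b = −1068.1;  BH-3−BH-1: −1533a + 130b = −272.
Solving gives a = 0.111653286, b = −0.775657795.
Then c = 776.3 − a·538518 − b·5172627 = 3952837.45.
At (536969, 5173992): z_contact = 59954.35 − 4013247.22 + 3952837.45 = -455.42 m.
Depth below ground = -330.3 − (-455.42) = 125.1 m.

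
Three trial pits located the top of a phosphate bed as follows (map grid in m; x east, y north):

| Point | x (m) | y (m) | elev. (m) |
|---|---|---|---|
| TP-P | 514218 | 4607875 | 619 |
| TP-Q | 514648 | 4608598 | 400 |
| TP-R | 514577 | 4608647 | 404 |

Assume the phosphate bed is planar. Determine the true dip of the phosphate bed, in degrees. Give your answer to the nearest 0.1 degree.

Let the plane be z = a·x + b·y + c.
TP-Q−TP-P: 430a + 723b = −219;  TP-R−TP-P: 359a + 772b = −215.
Solving gives a = −0.18816, b = −0.19100.
Gradient magnitude |∇z| = √(a² + b²) = √(0.03540 + 0.03648) = 0.26811.
True dip = arctan(0.26811) = 15.0°, dipping toward NE (azimuth ≈ 045°).

15.0°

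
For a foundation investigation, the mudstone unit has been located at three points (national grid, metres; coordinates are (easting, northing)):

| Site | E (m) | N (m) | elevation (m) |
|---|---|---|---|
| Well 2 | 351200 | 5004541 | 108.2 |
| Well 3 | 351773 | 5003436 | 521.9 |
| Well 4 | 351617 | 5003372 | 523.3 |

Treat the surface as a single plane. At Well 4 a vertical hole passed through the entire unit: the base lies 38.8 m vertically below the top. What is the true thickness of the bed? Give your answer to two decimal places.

36.80 m

Let the plane be z = a·E + b·N + c.
Well 3−Well 2: 573a − 1105b = 413.7;  Well 4−Well 2: 417a − 1169b = 415.1.
Solving gives a = 0.11925, b = −0.31255.
|∇z| = √(a²+b²) = 0.33453, so dip δ = arctan(0.33453) = 18.50°.
True thickness = vertical thickness × cos δ = 38.8 × cos 18.50° = 36.80 m.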